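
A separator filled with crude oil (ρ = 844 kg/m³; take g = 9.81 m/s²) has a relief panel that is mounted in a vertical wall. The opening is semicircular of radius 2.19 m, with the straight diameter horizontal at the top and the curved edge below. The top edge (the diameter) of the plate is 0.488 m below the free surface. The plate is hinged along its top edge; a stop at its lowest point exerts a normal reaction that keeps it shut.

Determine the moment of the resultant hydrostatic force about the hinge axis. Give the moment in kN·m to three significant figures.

γ = ρg = 844 × 9.81 / 1000 = 8.27964 kN/m³.
The centroid of a semicircle lies 4r/(3π) = 0.929465 m from the diameter, here below the top edge, so the centroid depth is h_c = 0.488 + 0.929465 = 1.41746 m.
A = πr²/2 = π × 2.19²/2 = 7.5337 m².
Resultant F = γ·h_c·A = 8.27964 × 1.41746 × 7.5337 = 88.4159 kN.
I_c = (π/8 − 8/(9π))·r⁴ = 0.109757 × 2.19⁴ = 2.52469 m⁴.
Centre of pressure: y_p = y_c + I_c/(y_c·A) = 1.41746 + 2.52469/(1.41746 × 7.5337) = 1.41746 + 0.236423 = 1.65388 m along the plane.
The resultant acts 0.929465 + 0.236423 = 1.16589 m (along the plate) below the hinge at the top edge, so the moment about the hinge is M = F × 1.16589 = 88.4159 × 1.16589 = 103.083 kN·m.

M ≈ 103 kN·m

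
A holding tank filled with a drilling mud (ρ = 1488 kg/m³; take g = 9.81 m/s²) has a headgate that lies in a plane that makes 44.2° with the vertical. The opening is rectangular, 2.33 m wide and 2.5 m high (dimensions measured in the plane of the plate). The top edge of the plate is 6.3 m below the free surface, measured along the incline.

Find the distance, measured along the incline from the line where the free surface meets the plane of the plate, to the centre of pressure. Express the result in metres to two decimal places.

y_p = 7.62 m

γ = ρg = 1488 × 9.81 / 1000 = 14.59728 kN/m³.
The plate makes 44.2° with the vertical, i.e. θ = 90° − 44.2° = 45.8° to the horizontal. Measuring y along the incline from the free-surface line, vertical depth h = y·sinθ with sinθ = 0.716911.
The centroid lies 2.5/2 = 1.25 m below the top edge, so y_c = 6.3 + 1.25 = 7.55 m and h_c = 7.55 × 0.716911 = 5.41268 m.
A = 2.33 × 2.5 = 5.825 m².
Resultant F = γ·h_c·A = 14.59728 × 5.41268 × 5.825 = 460.236 kN.
I_c = b·h³/12 = 2.33 × 2.5³/12 = 3.03385 m⁴.
Centre of pressure: y_p = y_c + I_c/(y_c·A) = 7.55 + 3.03385/(7.55 × 5.825) = 7.55 + 0.0689845 = 7.61898 m along the plane.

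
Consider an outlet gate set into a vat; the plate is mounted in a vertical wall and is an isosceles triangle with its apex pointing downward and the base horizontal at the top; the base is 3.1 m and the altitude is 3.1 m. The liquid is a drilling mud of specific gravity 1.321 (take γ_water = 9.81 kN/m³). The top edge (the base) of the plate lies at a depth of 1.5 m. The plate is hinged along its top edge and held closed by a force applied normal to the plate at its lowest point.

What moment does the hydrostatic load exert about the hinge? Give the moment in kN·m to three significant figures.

M ≈ 196 kN·m

γ = 1.321 × 9.81 = 12.95901 kN/m³.
With the apex down, the centroid sits h/3 = 3.1/3 = 1.03333 m below the base (the top edge), so the centroid depth is h_c = 1.5 + 1.03333 = 2.53333 m.
A = ½ × 3.1 × 3.1 = 4.805 m².
Resultant F = γ·h_c·A = 12.95901 × 2.53333 × 4.805 = 157.746 kN.
I_c = b·h³/36 = 3.1 × 3.1³/36 = 2.56534 m⁴.
Centre of pressure: y_p = y_c + I_c/(y_c·A) = 2.53333 + 2.56534/(2.53333 × 4.805) = 2.53333 + 0.210746 = 2.74408 m along the plane.
The resultant acts 1.03333 + 0.210746 = 1.24408 m (along the plate) below the hinge at the top edge, so the moment about the hinge is M = F × 1.24408 = 157.746 × 1.24408 = 196.249 kN·m.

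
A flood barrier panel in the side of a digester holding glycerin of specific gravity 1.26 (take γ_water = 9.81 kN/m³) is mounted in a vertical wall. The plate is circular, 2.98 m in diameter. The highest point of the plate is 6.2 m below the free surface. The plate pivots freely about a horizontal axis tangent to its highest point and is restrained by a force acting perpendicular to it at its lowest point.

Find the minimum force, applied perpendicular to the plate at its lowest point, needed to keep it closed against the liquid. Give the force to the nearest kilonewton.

γ = 1.26 × 9.81 = 12.3606 kN/m³.
The centroid is at the centre, 1.49 m below the top of the plate, so the centroid depth is h_c = 6.2 + 1.49 = 7.69 m.
A = π(1.49)² = 6.97465 m².
Resultant F = γ·h_c·A = 12.3606 × 7.69 × 6.97465 = 662.962 kN.
I_c = πr⁴/4 = π × 1.49⁴/4 = 3.87111 m⁴.
Centre of pressure: y_p = y_c + I_c/(y_c·A) = 7.69 + 3.87111/(7.69 × 6.97465) = 7.69 + 0.072175 = 7.76218 m along the plane.
The resultant acts 1.49 + 0.072175 = 1.56218 m (along the plate) below the hinge at the top edge, so the moment about the hinge is M = F × 1.56218 = 662.962 × 1.56218 = 1035.67 kN·m.
A normal force at the bottom, 2.98 m from the hinge, must supply this moment: P = 1035.67/2.98 = 347.54 kN.

P ≈ 348 kN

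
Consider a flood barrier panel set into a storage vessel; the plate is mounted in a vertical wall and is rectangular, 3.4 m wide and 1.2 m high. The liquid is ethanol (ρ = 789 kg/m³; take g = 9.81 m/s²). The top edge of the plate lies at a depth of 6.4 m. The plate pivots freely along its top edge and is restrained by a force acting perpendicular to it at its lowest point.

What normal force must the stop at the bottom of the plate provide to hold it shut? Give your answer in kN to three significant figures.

P ≈ 114 kN

γ = ρg = 789 × 9.81 / 1000 = 7.74009 kN/m³.
The centroid lies 1.2/2 = 0.6 m below the top edge, so the centroid depth is h_c = 6.4 + 0.6 = 7 m.
A = 3.4 × 1.2 = 4.08 m².
Resultant F = γ·h_c·A = 7.74009 × 7 × 4.08 = 221.057 kN.
I_c = b·h³/12 = 3.4 × 1.2³/12 = 0.4896 m⁴.
Centre of pressure: y_p = y_c + I_c/(y_c·A) = 7 + 0.4896/(7 × 4.08) = 7 + 0.0171429 = 7.01714 m along the plane.
The resultant acts 0.6 + 0.0171429 = 0.617143 m (along the plate) below the hinge at the top edge, so the moment about the hinge is M = F × 0.617143 = 221.057 × 0.617143 = 136.424 kN·m.
A normal force at the bottom, 1.2 m from the hinge, must supply this moment: P = 136.424/1.2 = 113.687 kN.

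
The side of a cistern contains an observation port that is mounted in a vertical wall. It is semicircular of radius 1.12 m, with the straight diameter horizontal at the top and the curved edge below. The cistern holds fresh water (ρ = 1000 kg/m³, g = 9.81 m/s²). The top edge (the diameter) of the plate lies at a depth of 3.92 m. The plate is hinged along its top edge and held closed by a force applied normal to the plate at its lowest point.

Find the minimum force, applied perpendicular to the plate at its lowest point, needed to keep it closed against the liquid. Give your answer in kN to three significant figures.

P ≈ 37.6 kN

γ = ρg = 1000 × 9.81 = 9810 N/m³ = 9.81 kN/m³.
The centroid of a semicircle lies 4r/(3π) = 0.475343 m from the diameter, here below the top edge, so the centroid depth is h_c = 3.92 + 0.475343 = 4.39534 m.
A = πr²/2 = π × 1.12²/2 = 1.97041 m².
Resultant F = γ·h_c·A = 9.81 × 4.39534 × 1.97041 = 84.9607 kN.
I_c = (π/8 − 8/(9π))·r⁴ = 0.109757 × 1.12⁴ = 0.172705 m⁴.
Centre of pressure: y_p = y_c + I_c/(y_c·A) = 4.39534 + 0.172705/(4.39534 × 1.97041) = 4.39534 + 0.0199414 = 4.41528 m along the plane.
The resultant acts 0.475343 + 0.0199414 = 0.495284 m (along the plate) below the hinge at the top edge, so the moment about the hinge is M = F × 0.495284 = 84.9607 × 0.495284 = 42.0797 kN·m.
A normal force at the bottom, 1.12 m from the hinge, must supply this moment: P = 42.0797/1.12 = 37.5712 kN.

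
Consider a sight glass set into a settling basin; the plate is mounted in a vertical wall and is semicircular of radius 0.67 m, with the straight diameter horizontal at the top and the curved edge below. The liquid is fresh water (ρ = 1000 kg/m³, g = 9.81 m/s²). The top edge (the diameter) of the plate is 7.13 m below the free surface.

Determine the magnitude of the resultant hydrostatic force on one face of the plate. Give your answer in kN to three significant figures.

F ≈ 51.3 kN

γ = ρg = 1000 × 9.81 = 9810 N/m³ = 9.81 kN/m³.
The centroid of a semicircle lies 4r/(3π) = 0.284357 m from the diameter, here below the top edge, so the centroid depth is h_c = 7.13 + 0.284357 = 7.41436 m.
A = πr²/2 = π × 0.67²/2 = 0.70513 m².
Resultant F = γ·h_c·A = 9.81 × 7.41436 × 0.70513 = 51.2875 kN.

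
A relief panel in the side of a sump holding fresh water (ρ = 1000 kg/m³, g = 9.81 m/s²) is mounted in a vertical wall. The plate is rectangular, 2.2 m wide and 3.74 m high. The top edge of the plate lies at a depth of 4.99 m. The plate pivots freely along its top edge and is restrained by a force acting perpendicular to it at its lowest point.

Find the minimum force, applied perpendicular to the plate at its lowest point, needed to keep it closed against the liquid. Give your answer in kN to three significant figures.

γ = ρg = 1000 × 9.81 = 9810 N/m³ = 9.81 kN/m³.
The centroid lies 3.74/2 = 1.87 m below the top edge, so the centroid depth is h_c = 4.99 + 1.87 = 6.86 m.
A = 2.2 × 3.74 = 8.228 m².
Resultant F = γ·h_c·A = 9.81 × 6.86 × 8.228 = 553.716 kN.
I_c = b·h³/12 = 2.2 × 3.74³/12 = 9.59083 m⁴.
Centre of pressure: y_p = y_c + I_c/(y_c·A) = 6.86 + 9.59083/(6.86 × 8.228) = 6.86 + 0.169917 = 7.02992 m along the plane.
The resultant acts 1.87 + 0.169917 = 2.03992 m (along the plate) below the hinge at the top edge, so the moment about the hinge is M = F × 2.03992 = 553.716 × 2.03992 = 1129.54 kN·m.
A normal force at the bottom, 3.74 m from the hinge, must supply this moment: P = 1129.54/3.74 = 302.016 kN.

P ≈ 302 kN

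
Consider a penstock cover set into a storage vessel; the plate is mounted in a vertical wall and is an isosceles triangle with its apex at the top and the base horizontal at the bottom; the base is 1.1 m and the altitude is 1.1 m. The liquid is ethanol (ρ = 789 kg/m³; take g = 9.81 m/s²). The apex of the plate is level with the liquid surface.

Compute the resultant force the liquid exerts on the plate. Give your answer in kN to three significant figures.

γ = ρg = 789 × 9.81 / 1000 = 7.74009 kN/m³.
With the apex up, the centroid sits 2h/3 = 2 × 1.1/3 = 0.733333 m below the apex, so the centroid depth is h_c = 0.733333 m.
A = ½ × 1.1 × 1.1 = 0.605 m².
Resultant F = γ·h_c·A = 7.74009 × 0.733333 × 0.605 = 3.43402 kN.

F ≈ 3.43 kN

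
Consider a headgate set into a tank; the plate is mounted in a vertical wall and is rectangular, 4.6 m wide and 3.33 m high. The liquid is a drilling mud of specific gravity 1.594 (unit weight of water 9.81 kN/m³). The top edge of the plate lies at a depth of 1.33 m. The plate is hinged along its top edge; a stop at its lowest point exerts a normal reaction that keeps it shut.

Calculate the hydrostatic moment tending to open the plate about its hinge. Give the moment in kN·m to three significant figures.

M ≈ 1420 kN·m

γ = 1.594 × 9.81 = 15.63714 kN/m³.
The centroid lies 3.33/2 = 1.665 m below the top edge, so the centroid depth is h_c = 1.33 + 1.665 = 2.995 m.
A = 4.6 × 3.33 = 15.318 m².
Resultant F = γ·h_c·A = 15.63714 × 2.995 × 15.318 = 717.391 kN.
I_c = b·h³/12 = 4.6 × 3.33³/12 = 14.155 m⁴.
Centre of pressure: y_p = y_c + I_c/(y_c·A) = 2.995 + 14.155/(2.995 × 15.318) = 2.995 + 0.30854 = 3.30354 m along the plane.
The resultant acts 1.665 + 0.30854 = 1.97354 m (along the plate) below the hinge at the top edge, so the moment about the hinge is M = F × 1.97354 = 717.391 × 1.97354 = 1415.8 kN·m.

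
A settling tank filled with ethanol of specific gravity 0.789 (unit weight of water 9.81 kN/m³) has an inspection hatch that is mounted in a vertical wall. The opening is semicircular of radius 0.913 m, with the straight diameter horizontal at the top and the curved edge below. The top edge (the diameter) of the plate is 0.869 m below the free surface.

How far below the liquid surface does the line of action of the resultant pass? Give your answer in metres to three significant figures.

γ = 0.789 × 9.81 = 7.74009 kN/m³.
The centroid of a semicircle lies 4r/(3π) = 0.387489 m from the diameter, here below the top edge, so the centroid depth is h_c = 0.869 + 0.387489 = 1.25649 m.
A = πr²/2 = π × 0.913²/2 = 1.30937 m².
Resultant F = γ·h_c·A = 7.74009 × 1.25649 × 1.30937 = 12.7341 kN.
I_c = (π/8 − 8/(9π))·r⁴ = 0.109757 × 0.913⁴ = 0.0762633 m⁴.
Centre of pressure: y_p = y_c + I_c/(y_c·A) = 1.25649 + 0.0762633/(1.25649 × 1.30937) = 1.25649 + 0.0463547 = 1.30284 m along the plane.

h_p = 1.30 m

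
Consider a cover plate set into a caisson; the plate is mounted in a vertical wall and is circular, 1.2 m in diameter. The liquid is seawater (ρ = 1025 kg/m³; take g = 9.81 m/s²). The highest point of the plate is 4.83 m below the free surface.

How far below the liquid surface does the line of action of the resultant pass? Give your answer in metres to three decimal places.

h_p = 5.447 m

γ = ρg = 1025 × 9.81 / 1000 = 10.05525 kN/m³.
The centroid is at the centre, 0.6 m below the top of the plate, so the centroid depth is h_c = 4.83 + 0.6 = 5.43 m.
A = π(0.6)² = 1.13097 m².
Resultant F = γ·h_c·A = 10.05525 × 5.43 × 1.13097 = 61.751 kN.
I_c = πr⁴/4 = π × 0.6⁴/4 = 0.101788 m⁴.
Centre of pressure: y_p = y_c + I_c/(y_c·A) = 5.43 + 0.101788/(5.43 × 1.13097) = 5.43 + 0.0165747 = 5.44657 m along the plane.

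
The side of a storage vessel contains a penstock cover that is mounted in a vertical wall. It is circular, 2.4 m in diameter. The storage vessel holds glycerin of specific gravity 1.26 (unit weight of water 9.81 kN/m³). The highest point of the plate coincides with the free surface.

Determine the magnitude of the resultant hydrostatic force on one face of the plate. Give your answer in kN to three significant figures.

γ = 1.26 × 9.81 = 12.3606 kN/m³.
The centroid is at the centre, 1.2 m below the top of the plate, so the centroid depth is h_c = 1.2 m.
A = π(1.2)² = 4.52389 m².
Resultant F = γ·h_c·A = 12.3606 × 1.2 × 4.52389 = 67.1016 kN.

F ≈ 67.1 kN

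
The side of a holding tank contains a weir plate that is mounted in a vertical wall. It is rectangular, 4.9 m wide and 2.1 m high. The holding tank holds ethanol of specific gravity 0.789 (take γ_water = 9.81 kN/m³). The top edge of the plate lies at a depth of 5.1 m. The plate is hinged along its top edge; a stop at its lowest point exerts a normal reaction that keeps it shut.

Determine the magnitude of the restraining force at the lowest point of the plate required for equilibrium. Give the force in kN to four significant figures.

P ≈ 258.8 kN

γ = 0.789 × 9.81 = 7.74009 kN/m³.
The centroid lies 2.1/2 = 1.05 m below the top edge, so the centroid depth is h_c = 5.1 + 1.05 = 6.15 m.
A = 4.9 × 2.1 = 10.29 m².
Resultant F = γ·h_c·A = 7.74009 × 6.15 × 10.29 = 489.82 kN.
I_c = b·h³/12 = 4.9 × 2.1³/12 = 3.78158 m⁴.
Centre of pressure: y_p = y_c + I_c/(y_c·A) = 6.15 + 3.78158/(6.15 × 10.29) = 6.15 + 0.0597562 = 6.20976 m along the plane.
The resultant acts 1.05 + 0.0597562 = 1.10976 m (along the plate) below the hinge at the top edge, so the moment about the hinge is M = F × 1.10976 = 489.82 × 1.10976 = 543.583 kN·m.
A normal force at the bottom, 2.1 m from the hinge, must supply this moment: P = 543.583/2.1 = 258.849 kN.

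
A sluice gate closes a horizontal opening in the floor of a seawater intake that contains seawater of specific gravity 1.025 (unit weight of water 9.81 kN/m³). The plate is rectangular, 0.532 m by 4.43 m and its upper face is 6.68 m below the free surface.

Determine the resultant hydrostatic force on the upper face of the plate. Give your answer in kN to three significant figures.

F ≈ 158 kN

γ = 1.025 × 9.81 = 10.05525 kN/m³.
The plate is horizontal, so pressure is uniform at p = γ·h = 10.05525 × 6.68 = 67.1691 kN/m².
A = 0.532 × 4.43 = 2.35676 m².
F = p·A = 67.1691 × 2.35676 = 158.301 kN.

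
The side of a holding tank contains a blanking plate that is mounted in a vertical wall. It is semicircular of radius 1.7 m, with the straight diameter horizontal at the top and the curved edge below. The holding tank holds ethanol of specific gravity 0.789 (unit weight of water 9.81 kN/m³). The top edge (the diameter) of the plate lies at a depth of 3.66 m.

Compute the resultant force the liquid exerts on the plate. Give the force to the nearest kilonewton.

F ≈ 154 kN

γ = 0.789 × 9.81 = 7.74009 kN/m³.
The centroid of a semicircle lies 4r/(3π) = 0.721502 m from the diameter, here below the top edge, so the centroid depth is h_c = 3.66 + 0.721502 = 4.3815 m.
A = πr²/2 = π × 1.7²/2 = 4.5396 m².
Resultant F = γ·h_c·A = 7.74009 × 4.3815 × 4.5396 = 153.952 kN.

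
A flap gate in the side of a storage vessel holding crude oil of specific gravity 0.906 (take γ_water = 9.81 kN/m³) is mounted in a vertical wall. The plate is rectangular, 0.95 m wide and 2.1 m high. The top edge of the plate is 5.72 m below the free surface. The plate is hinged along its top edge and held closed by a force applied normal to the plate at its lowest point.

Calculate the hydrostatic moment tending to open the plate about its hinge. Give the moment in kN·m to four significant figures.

γ = 0.906 × 9.81 = 8.88786 kN/m³.
The centroid lies 2.1/2 = 1.05 m below the top edge, so the centroid depth is h_c = 5.72 + 1.05 = 6.77 m.
A = 0.95 × 2.1 = 1.995 m².
Resultant F = γ·h_c·A = 8.88786 × 6.77 × 1.995 = 120.041 kN.
I_c = b·h³/12 = 0.95 × 2.1³/12 = 0.733163 m⁴.
Centre of pressure: y_p = y_c + I_c/(y_c·A) = 6.77 + 0.733163/(6.77 × 1.995) = 6.77 + 0.0542836 = 6.82428 m along the plane.
The resultant acts 1.05 + 0.0542836 = 1.10428 m (along the plate) below the hinge at the top edge, so the moment about the hinge is M = F × 1.10428 = 120.041 × 1.10428 = 132.559 kN·m.

M ≈ 132.6 kN·m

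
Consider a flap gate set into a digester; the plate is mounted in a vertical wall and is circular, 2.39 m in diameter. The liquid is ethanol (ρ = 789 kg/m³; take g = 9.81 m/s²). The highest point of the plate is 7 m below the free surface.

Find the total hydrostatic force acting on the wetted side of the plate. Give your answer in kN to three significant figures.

F ≈ 285 kN

γ = ρg = 789 × 9.81 / 1000 = 7.74009 kN/m³.
The centroid is at the centre, 1.195 m below the top of the plate, so the centroid depth is h_c = 7 + 1.195 = 8.195 m.
A = π(1.195)² = 4.48627 m².
Resultant F = γ·h_c·A = 7.74009 × 8.195 × 4.48627 = 284.564 kN.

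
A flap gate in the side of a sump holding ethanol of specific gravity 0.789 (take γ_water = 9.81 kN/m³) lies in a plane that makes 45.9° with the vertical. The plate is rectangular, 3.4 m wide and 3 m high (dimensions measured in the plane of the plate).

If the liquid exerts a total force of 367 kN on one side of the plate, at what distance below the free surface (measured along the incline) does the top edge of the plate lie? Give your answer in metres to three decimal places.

γ = 0.789 × 9.81 = 7.74009 kN/m³.
A = 3.4 × 3 = 10.2 m².
From F = γ·h_c·A, the centroid depth is h_c = 367/(7.74009 × 10.2) = 4.64858 m.
The plate makes 45.9° with the vertical, i.e. θ = 90° − 45.9° = 44.1° to the horizontal. Measuring y along the incline from the free-surface line, vertical depth h = y·sinθ with sinθ = 0.695913.
Along the incline, y_c = h_c/sinθ = 4.64858/0.695913 = 6.67983 m.
The centroid lies 3/2 = 1.5 m below the top edge, so the top edge sits at y_top = 6.67983 − 1.5 = 5.17983 m along the incline.

y_top ≈ 5.180 m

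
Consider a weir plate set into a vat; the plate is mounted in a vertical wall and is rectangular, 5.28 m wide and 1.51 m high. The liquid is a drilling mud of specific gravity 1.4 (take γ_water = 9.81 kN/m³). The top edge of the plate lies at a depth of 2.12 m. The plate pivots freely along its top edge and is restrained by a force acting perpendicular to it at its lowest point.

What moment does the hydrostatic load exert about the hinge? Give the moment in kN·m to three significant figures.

M ≈ 258 kN·m

γ = 1.4 × 9.81 = 13.734 kN/m³.
The centroid lies 1.51/2 = 0.755 m below the top edge, so the centroid depth is h_c = 2.12 + 0.755 = 2.875 m.
A = 5.28 × 1.51 = 7.9728 m².
Resultant F = γ·h_c·A = 13.734 × 2.875 × 7.9728 = 314.808 kN.
I_c = b·h³/12 = 5.28 × 1.51³/12 = 1.5149 m⁴.
Centre of pressure: y_p = y_c + I_c/(y_c·A) = 2.875 + 1.5149/(2.875 × 7.9728) = 2.875 + 0.0660899 = 2.94109 m along the plane.
The resultant acts 0.755 + 0.0660899 = 0.82109 m (along the plate) below the hinge at the top edge, so the moment about the hinge is M = F × 0.82109 = 314.808 × 0.82109 = 258.486 kN·m.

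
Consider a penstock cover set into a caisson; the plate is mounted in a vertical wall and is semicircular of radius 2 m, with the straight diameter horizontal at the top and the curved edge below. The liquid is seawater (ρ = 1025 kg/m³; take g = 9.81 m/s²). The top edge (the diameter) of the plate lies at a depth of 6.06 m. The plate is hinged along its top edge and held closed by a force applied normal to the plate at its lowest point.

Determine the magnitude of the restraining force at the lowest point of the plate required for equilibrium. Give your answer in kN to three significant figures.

γ = ρg = 1025 × 9.81 / 1000 = 10.05525 kN/m³.
The centroid of a semicircle lies 4r/(3π) = 0.848826 m from the diameter, here below the top edge, so the centroid depth is h_c = 6.06 + 0.848826 = 6.90883 m.
A = πr²/2 = π × 2²/2 = 6.28319 m².
Resultant F = γ·h_c·A = 10.05525 × 6.90883 × 6.28319 = 436.493 kN.
I_c = (π/8 − 8/(9π))·r⁴ = 0.109757 × 2⁴ = 1.75611 m⁴.
Centre of pressure: y_p = y_c + I_c/(y_c·A) = 6.90883 + 1.75611/(6.90883 × 6.28319) = 6.90883 + 0.0404545 = 6.94928 m along the plane.
The resultant acts 0.848826 + 0.0404545 = 0.88928 m (along the plate) below the hinge at the top edge, so the moment about the hinge is M = F × 0.88928 = 436.493 × 0.88928 = 388.164 kN·m.
A normal force at the bottom, 2 m from the hinge, must supply this moment: P = 388.164/2 = 194.082 kN.

P ≈ 194 kN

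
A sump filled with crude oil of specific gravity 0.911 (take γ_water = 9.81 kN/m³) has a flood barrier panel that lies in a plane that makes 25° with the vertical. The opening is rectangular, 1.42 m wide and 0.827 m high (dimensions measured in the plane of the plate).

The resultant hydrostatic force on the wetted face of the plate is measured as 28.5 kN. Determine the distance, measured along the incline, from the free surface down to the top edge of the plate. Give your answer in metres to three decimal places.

y_top ≈ 2.583 m

γ = 0.911 × 9.81 = 8.93691 kN/m³.
A = 1.42 × 0.827 = 1.17434 m².
From F = γ·h_c·A, the centroid depth is h_c = 28.5/(8.93691 × 1.17434) = 2.71559 m.
The plate makes 25° with the vertical, i.e. θ = 90° − 25° = 65° to the horizontal. Measuring y along the incline from the free-surface line, vertical depth h = y·sinθ with sinθ = 0.906308.
Along the incline, y_c = h_c/sinθ = 2.71559/0.906308 = 2.99632 m.
The centroid lies 0.827/2 = 0.4135 m below the top edge, so the top edge sits at y_top = 2.99632 − 0.4135 = 2.58282 m along the incline.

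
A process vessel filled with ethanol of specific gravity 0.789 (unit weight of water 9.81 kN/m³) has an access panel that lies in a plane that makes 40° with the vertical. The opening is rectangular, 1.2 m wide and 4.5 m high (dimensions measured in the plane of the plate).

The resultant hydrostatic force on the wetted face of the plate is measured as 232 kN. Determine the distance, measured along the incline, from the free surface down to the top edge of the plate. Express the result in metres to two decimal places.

γ = 0.789 × 9.81 = 7.74009 kN/m³.
A = 1.2 × 4.5 = 5.4 m².
From F = γ·h_c·A, the centroid depth is h_c = 232/(7.74009 × 5.4) = 5.55071 m.
The plate makes 40° with the vertical, i.e. θ = 90° − 40° = 50° to the horizontal. Measuring y along the incline from the free-surface line, vertical depth h = y·sinθ with sinθ = 0.766044.
Along the incline, y_c = h_c/sinθ = 5.55071/0.766044 = 7.24594 m.
The centroid lies 4.5/2 = 2.25 m below the top edge, so the top edge sits at y_top = 7.24594 − 2.25 = 4.99594 m along the incline.

y_top ≈ 5.00 m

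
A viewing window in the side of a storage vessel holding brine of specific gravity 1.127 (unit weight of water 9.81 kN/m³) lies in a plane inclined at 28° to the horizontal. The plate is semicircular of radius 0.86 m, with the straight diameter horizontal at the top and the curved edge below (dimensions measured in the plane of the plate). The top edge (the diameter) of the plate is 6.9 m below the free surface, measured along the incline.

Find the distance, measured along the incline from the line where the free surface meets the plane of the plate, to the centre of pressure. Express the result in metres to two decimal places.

γ = 1.127 × 9.81 = 11.05587 kN/m³.
Let θ = 28° be the plate's angle to the horizontal; measure y along the incline from where the plane meets the free surface. Vertical depth h = y·sinθ with sinθ = 0.469472.
The centroid of a semicircle lies 4r/(3π) = 0.364995 m from the diameter, here below the top edge, so y_c = 6.9 + 0.364995 = 7.265 m and h_c = 7.265 × 0.469472 = 3.41071 m.
A = πr²/2 = π × 0.86²/2 = 1.16176 m².
Resultant F = γ·h_c·A = 11.05587 × 3.41071 × 1.16176 = 43.8081 kN.
I_c = (π/8 − 8/(9π))·r⁴ = 0.109757 × 0.86⁴ = 0.060038 m⁴.
Centre of pressure: y_p = y_c + I_c/(y_c·A) = 7.265 + 0.060038/(7.265 × 1.16176) = 7.265 + 0.00711335 = 7.27211 m along the plane.

y_p = 7.27 m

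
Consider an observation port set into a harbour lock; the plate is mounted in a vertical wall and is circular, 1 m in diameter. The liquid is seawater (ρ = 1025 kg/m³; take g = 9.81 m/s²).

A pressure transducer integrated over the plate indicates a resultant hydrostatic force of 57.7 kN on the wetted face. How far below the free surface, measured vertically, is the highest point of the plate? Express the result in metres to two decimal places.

d_top ≈ 6.81 m

γ = ρg = 1025 × 9.81 / 1000 = 10.05525 kN/m³.
A = π(0.5)² = 0.785398 m².
From F = γ·h_c·A, the centroid depth is h_c = 57.7/(10.05525 × 0.785398) = 7.30623 m.
The centroid is at the centre, 0.5 m below the top of the plate, so the highest point sits at h_top = 7.30623 − 0.5 = 6.80623 m below the surface.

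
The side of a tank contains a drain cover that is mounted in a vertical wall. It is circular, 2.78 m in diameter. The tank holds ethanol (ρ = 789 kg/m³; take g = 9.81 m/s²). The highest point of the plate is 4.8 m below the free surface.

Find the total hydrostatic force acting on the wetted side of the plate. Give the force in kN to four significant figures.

F ≈ 290.8 kN

γ = ρg = 789 × 9.81 / 1000 = 7.74009 kN/m³.
The centroid is at the centre, 1.39 m below the top of the plate, so the centroid depth is h_c = 4.8 + 1.39 = 6.19 m.
A = π(1.39)² = 6.06987 m².
Resultant F = γ·h_c·A = 7.74009 × 6.19 × 6.06987 = 290.814 kN.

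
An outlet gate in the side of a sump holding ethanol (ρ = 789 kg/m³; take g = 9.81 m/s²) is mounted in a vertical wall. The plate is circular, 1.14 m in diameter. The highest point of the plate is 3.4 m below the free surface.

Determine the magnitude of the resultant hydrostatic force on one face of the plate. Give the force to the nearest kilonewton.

γ = ρg = 789 × 9.81 / 1000 = 7.74009 kN/m³.
The centroid is at the centre, 0.57 m below the top of the plate, so the centroid depth is h_c = 3.4 + 0.57 = 3.97 m.
A = π(0.57)² = 1.0207 m².
Resultant F = γ·h_c·A = 7.74009 × 3.97 × 1.0207 = 31.3642 kN.

F ≈ 31 kN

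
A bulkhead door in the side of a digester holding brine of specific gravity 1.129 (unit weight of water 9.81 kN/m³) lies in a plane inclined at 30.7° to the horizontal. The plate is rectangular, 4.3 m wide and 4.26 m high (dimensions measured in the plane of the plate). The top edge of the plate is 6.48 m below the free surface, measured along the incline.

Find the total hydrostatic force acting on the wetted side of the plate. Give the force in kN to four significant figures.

F ≈ 891.8 kN

γ = 1.129 × 9.81 = 11.07549 kN/m³.
Let θ = 30.7° be the plate's angle to the horizontal; measure y along the incline from where the plane meets the free surface. Vertical depth h = y·sinθ with sinθ = 0.510543.
The centroid lies 4.26/2 = 2.13 m below the top edge, so y_c = 6.48 + 2.13 = 8.61 m and h_c = 8.61 × 0.510543 = 4.39578 m.
A = 4.3 × 4.26 = 18.318 m².
Resultant F = γ·h_c·A = 11.07549 × 4.39578 × 18.318 = 891.819 kN.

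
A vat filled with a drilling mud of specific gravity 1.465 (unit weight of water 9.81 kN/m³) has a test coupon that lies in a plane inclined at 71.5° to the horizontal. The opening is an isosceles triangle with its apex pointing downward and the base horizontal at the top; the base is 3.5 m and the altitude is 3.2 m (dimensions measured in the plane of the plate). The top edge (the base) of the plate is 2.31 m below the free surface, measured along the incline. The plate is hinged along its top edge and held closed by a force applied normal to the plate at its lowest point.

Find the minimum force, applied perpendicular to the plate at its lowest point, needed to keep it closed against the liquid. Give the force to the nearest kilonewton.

γ = 1.465 × 9.81 = 14.37165 kN/m³.
Let θ = 71.5° be the plate's angle to the horizontal; measure y along the incline from where the plane meets the free surface. Vertical depth h = y·sinθ with sinθ = 0.948324.
With the apex down, the centroid sits h/3 = 3.2/3 = 1.06667 m below the base (the top edge), so y_c = 2.31 + 1.06667 = 3.37667 m and h_c = 3.37667 × 0.948324 = 3.20218 m.
A = ½ × 3.5 × 3.2 = 5.6 m².
Resultant F = γ·h_c·A = 14.37165 × 3.20218 × 5.6 = 257.715 kN.
I_c = b·h³/36 = 3.5 × 3.2³/36 = 3.18578 m⁴.
Centre of pressure: y_p = y_c + I_c/(y_c·A) = 3.37667 + 3.18578/(3.37667 × 5.6) = 3.37667 + 0.168476 = 3.54515 m along the plane.
The resultant acts 1.06667 + 0.168476 = 1.23515 m (along the plate) below the hinge at the top edge, so the moment about the hinge is M = F × 1.23515 = 257.715 × 1.23515 = 318.317 kN·m.
A normal force at the bottom, 3.2 m from the hinge, must supply this moment: P = 318.317/3.2 = 99.4741 kN.

P ≈ 99 kN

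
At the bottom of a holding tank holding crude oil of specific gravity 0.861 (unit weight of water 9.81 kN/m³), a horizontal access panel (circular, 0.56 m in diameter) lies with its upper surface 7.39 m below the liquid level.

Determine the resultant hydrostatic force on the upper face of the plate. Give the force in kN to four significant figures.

F ≈ 15.37 kN

γ = 0.861 × 9.81 = 8.44641 kN/m³.
The plate is horizontal, so pressure is uniform at p = γ·h = 8.44641 × 7.39 = 62.419 kN/m².
A = π(0.28)² = 0.246301 m².
F = p·A = 62.419 × 0.246301 = 15.3739 kN.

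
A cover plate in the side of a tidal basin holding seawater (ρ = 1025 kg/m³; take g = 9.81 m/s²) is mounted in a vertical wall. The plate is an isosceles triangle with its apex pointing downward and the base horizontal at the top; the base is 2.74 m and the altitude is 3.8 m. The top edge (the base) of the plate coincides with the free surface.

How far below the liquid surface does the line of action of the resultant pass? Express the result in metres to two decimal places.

γ = ρg = 1025 × 9.81 / 1000 = 10.05525 kN/m³.
With the apex down, the centroid sits h/3 = 3.8/3 = 1.26667 m below the base (the top edge), so the centroid depth is h_c = 1.26667 m.
A = ½ × 2.74 × 3.8 = 5.206 m².
Resultant F = γ·h_c·A = 10.05525 × 1.26667 × 5.206 = 66.3072 kN.
I_c = b·h³/36 = 2.74 × 3.8³/36 = 4.17637 m⁴.
Centre of pressure: y_p = y_c + I_c/(y_c·A) = 1.26667 + 4.17637/(1.26667 × 5.206) = 1.26667 + 0.633332 = 1.9 m along the plane.

h_p = 1.90 m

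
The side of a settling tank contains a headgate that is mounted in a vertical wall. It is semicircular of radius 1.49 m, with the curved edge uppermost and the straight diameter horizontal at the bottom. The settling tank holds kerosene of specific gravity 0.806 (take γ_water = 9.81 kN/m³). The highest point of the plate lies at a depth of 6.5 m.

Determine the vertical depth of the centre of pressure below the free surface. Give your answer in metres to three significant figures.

h_p = 7.38 m

γ = 0.806 × 9.81 = 7.90686 kN/m³.
The centroid lies 4r/(3π) = 0.632376 m above the diameter, so r − 4r/(3π) = 1.49 − 0.632376 = 0.857624 m below the topmost point, so the centroid depth is h_c = 6.5 + 0.857624 = 7.35762 m.
A = πr²/2 = π × 1.49²/2 = 3.48732 m².
Resultant F = γ·h_c·A = 7.90686 × 7.35762 × 3.48732 = 202.877 kN.
I_c = (π/8 − 8/(9π))·r⁴ = 0.109757 × 1.49⁴ = 0.540975 m⁴.
Centre of pressure: y_p = y_c + I_c/(y_c·A) = 7.35762 + 0.540975/(7.35762 × 3.48732) = 7.35762 + 0.0210838 = 7.3787 m along the plane.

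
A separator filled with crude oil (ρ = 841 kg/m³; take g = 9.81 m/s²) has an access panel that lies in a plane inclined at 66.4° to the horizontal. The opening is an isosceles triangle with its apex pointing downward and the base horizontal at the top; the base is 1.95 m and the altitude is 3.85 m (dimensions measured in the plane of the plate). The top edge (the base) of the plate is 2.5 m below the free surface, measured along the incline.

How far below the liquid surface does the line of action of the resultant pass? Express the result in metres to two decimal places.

γ = ρg = 841 × 9.81 / 1000 = 8.25021 kN/m³.
Let θ = 66.4° be the plate's angle to the horizontal; measure y along the incline from where the plane meets the free surface. Vertical depth h = y·sinθ with sinθ = 0.916363.
With the apex down, the centroid sits h/3 = 3.85/3 = 1.28333 m below the base (the top edge), so y_c = 2.5 + 1.28333 = 3.78333 m and h_c = 3.78333 × 0.916363 = 3.4669 m.
A = ½ × 1.95 × 3.85 = 3.75375 m².
Resultant F = γ·h_c·A = 8.25021 × 3.4669 × 3.75375 = 107.367 kN.
I_c = b·h³/36 = 1.95 × 3.85³/36 = 3.09111 m⁴.
Centre of pressure: y_p = y_c + I_c/(y_c·A) = 3.78333 + 3.09111/(3.78333 × 3.75375) = 3.78333 + 0.217658 = 4.00099 m along the plane.
Vertically, h_p = y_p·sinθ = 4.00099 × 0.916363 = 3.66636 m.

h_p = 3.67 m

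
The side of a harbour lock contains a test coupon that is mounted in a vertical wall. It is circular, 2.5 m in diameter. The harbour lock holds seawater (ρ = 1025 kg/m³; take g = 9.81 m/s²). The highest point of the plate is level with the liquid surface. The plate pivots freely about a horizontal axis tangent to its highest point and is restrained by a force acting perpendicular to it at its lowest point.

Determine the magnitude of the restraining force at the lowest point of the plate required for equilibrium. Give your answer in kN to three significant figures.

P ≈ 38.6 kN

γ = ρg = 1025 × 9.81 / 1000 = 10.05525 kN/m³.
The centroid is at the centre, 1.25 m below the top of the plate, so the centroid depth is h_c = 1.25 m.
A = π(1.25)² = 4.90874 m².
Resultant F = γ·h_c·A = 10.05525 × 1.25 × 4.90874 = 61.6983 kN.
I_c = πr⁴/4 = π × 1.25⁴/4 = 1.91748 m⁴.
Centre of pressure: y_p = y_c + I_c/(y_c·A) = 1.25 + 1.91748/(1.25 × 4.90874) = 1.25 + 0.312501 = 1.5625 m along the plane.
The resultant acts 1.25 + 0.312501 = 1.5625 m (along the plate) below the hinge at the top edge, so the moment about the hinge is M = F × 1.5625 = 61.6983 × 1.5625 = 96.4036 kN·m.
A normal force at the bottom, 2.5 m from the hinge, must supply this moment: P = 96.4036/2.5 = 38.5614 kN.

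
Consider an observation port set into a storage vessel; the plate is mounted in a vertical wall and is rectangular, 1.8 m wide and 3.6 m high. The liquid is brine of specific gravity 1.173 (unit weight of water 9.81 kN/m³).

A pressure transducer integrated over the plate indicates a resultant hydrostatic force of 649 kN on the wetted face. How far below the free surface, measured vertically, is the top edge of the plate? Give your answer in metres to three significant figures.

γ = 1.173 × 9.81 = 11.50713 kN/m³.
A = 1.8 × 3.6 = 6.48 m².
From F = γ·h_c·A, the centroid depth is h_c = 649/(11.50713 × 6.48) = 8.70368 m.
The centroid lies 3.6/2 = 1.8 m below the top edge, so the top edge sits at h_top = 8.70368 − 1.8 = 6.90368 m below the surface.

d_top ≈ 6.90 m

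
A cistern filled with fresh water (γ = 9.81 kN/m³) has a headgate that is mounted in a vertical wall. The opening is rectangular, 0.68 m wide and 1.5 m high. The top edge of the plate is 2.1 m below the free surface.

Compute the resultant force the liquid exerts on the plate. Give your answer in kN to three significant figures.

F ≈ 28.5 kN

γ = 9.81 kN/m³.
The centroid lies 1.5/2 = 0.75 m below the top edge, so the centroid depth is h_c = 2.1 + 0.75 = 2.85 m.
A = 0.68 × 1.5 = 1.02 m².
Resultant F = γ·h_c·A = 9.81 × 2.85 × 1.02 = 28.5177 kN.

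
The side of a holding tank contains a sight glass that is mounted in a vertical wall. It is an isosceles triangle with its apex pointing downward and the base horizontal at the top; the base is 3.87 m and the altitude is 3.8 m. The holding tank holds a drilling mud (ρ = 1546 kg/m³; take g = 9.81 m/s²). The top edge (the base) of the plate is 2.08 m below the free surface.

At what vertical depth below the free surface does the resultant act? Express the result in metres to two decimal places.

γ = ρg = 1546 × 9.81 / 1000 = 15.16626 kN/m³.
With the apex down, the centroid sits h/3 = 3.8/3 = 1.26667 m below the base (the top edge), so the centroid depth is h_c = 2.08 + 1.26667 = 3.34667 m.
A = ½ × 3.87 × 3.8 = 7.353 m².
Resultant F = γ·h_c·A = 15.16626 × 3.34667 × 7.353 = 373.212 kN.
I_c = b·h³/36 = 3.87 × 3.8³/36 = 5.89874 m⁴.
Centre of pressure: y_p = y_c + I_c/(y_c·A) = 3.34667 + 5.89874/(3.34667 × 7.353) = 3.34667 + 0.239708 = 3.58638 m along the plane.

h_p = 3.59 m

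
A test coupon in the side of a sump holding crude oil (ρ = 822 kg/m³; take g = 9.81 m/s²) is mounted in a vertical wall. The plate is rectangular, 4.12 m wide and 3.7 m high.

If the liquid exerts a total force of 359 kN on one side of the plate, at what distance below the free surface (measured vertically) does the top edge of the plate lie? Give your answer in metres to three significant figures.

γ = ρg = 822 × 9.81 / 1000 = 8.06382 kN/m³.
A = 4.12 × 3.7 = 15.244 m².
From F = γ·h_c·A, the centroid depth is h_c = 359/(8.06382 × 15.244) = 2.92048 m.
The centroid lies 3.7/2 = 1.85 m below the top edge, so the top edge sits at h_top = 2.92048 − 1.85 = 1.07048 m below the surface.

d_top ≈ 1.07 m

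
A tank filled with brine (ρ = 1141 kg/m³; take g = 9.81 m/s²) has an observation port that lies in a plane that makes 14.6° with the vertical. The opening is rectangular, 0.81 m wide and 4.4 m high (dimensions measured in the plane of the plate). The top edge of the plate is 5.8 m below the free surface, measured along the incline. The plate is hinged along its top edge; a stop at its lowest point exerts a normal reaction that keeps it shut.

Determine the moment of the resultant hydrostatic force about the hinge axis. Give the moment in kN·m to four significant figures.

γ = ρg = 1141 × 9.81 / 1000 = 11.19321 kN/m³.
The plate makes 14.6° with the vertical, i.e. θ = 90° − 14.6° = 75.4° to the horizontal. Measuring y along the incline from the free-surface line, vertical depth h = y·sinθ with sinθ = 0.967709.
The centroid lies 4.4/2 = 2.2 m below the top edge, so y_c = 5.8 + 2.2 = 8 m and h_c = 8 × 0.967709 = 7.74167 m.
A = 0.81 × 4.4 = 3.564 m².
Resultant F = γ·h_c·A = 11.19321 × 7.74167 × 3.564 = 308.835 kN.
I_c = b·h³/12 = 0.81 × 4.4³/12 = 5.74992 m⁴.
Centre of pressure: y_p = y_c + I_c/(y_c·A) = 8 + 5.74992/(8 × 3.564) = 8 + 0.201667 = 8.20167 m along the plane.
The resultant acts 2.2 + 0.201667 = 2.40167 m (along the plate) below the hinge at the top edge, so the moment about the hinge is M = F × 2.40167 = 308.835 × 2.40167 = 741.72 kN·m.

M ≈ 741.7 kN·m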